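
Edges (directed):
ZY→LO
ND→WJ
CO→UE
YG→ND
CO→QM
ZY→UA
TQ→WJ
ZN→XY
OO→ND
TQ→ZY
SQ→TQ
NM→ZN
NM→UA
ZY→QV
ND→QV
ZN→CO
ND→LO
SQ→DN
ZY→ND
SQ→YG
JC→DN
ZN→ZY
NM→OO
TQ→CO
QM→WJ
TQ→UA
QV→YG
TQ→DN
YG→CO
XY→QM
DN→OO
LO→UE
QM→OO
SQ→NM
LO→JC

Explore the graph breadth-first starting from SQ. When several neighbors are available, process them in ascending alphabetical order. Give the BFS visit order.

SQ -> DN -> NM -> TQ -> YG -> OO -> UA -> ZN -> CO -> WJ -> ZY -> ND -> XY -> QM -> UE -> LO -> QV -> JC

Visit SQ; enqueue DN, NM, TQ, YG → queue [DN, NM, TQ, YG]
Visit DN; enqueue OO → queue [NM, TQ, YG, OO]
Visit NM; enqueue UA, ZN → queue [TQ, YG, OO, UA, ZN]
Visit TQ; enqueue CO, WJ, ZY → queue [YG, OO, UA, ZN, CO, WJ, ZY]
Visit YG; enqueue ND → queue [OO, UA, ZN, CO, WJ, ZY, ND]
Visit OO → queue [UA, ZN, CO, WJ, ZY, ND]
Visit UA → queue [ZN, CO, WJ, ZY, ND]
Visit ZN; enqueue XY → queue [CO, WJ, ZY, ND, XY]
Visit CO; enqueue QM, UE → queue [WJ, ZY, ND, XY, QM, UE]
Visit WJ → queue [ZY, ND, XY, QM, UE]
Visit ZY; enqueue LO, QV → queue [ND, XY, QM, UE, LO, QV]
Visit ND → queue [XY, QM, UE, LO, QV]
Visit XY → queue [QM, UE, LO, QV]
Visit QM → queue [UE, LO, QV]
Visit UE → queue [LO, QV]
Visit LO; enqueue JC → queue [QV, JC]
Visit QV → queue [JC]
Visit JC → queue []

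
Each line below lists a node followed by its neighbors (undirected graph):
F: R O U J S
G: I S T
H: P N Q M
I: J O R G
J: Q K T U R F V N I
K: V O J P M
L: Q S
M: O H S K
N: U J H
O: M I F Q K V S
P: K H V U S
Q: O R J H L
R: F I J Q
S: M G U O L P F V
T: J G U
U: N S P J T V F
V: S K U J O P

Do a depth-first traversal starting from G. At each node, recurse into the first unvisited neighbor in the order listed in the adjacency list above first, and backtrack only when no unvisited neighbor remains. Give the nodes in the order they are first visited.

Visit G
G → I
I → J
J → Q
Q → O
O → M
M → H
H → P
P → K
K → V
V → S
S → U
U → N
U → T
U → F
F → R
S → L

G, I, J, Q, O, M, H, P, K, V, S, U, N, T, F, R, L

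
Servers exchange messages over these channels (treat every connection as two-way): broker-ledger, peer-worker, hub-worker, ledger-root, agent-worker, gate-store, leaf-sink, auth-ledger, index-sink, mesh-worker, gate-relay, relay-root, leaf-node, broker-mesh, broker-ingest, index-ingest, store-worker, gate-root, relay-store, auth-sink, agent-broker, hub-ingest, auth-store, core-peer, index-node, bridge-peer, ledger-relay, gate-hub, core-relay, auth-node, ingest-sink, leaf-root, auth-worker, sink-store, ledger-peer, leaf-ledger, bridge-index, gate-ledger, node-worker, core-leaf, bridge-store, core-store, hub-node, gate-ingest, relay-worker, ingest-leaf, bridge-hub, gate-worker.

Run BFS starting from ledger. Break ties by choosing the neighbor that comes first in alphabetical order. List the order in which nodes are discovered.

Visit ledger; enqueue auth, broker, gate, leaf, peer, relay, root → queue [auth, broker, gate, leaf, peer, relay, root]
Visit auth; enqueue node, sink, store, worker → queue [broker, gate, leaf, peer, relay, root, node, sink, store, worker]
Visit broker; enqueue agent, ingest, mesh → queue [gate, leaf, peer, relay, root, node, sink, store, worker, agent, ingest, mesh]
Visit gate; enqueue hub → queue [leaf, peer, relay, root, node, sink, store, worker, agent, ingest, mesh, hub]
Visit leaf; enqueue core → queue [peer, relay, root, node, sink, store, worker, agent, ingest, mesh, hub, core]
Visit peer; enqueue bridge → queue [relay, root, node, sink, store, worker, agent, ingest, mesh, hub, core, bridge]
Visit relay → queue [root, node, sink, store, worker, agent, ingest, mesh, hub, core, bridge]
Visit root → queue [node, sink, store, worker, agent, ingest, mesh, hub, core, bridge]
Visit node; enqueue index → queue [sink, store, worker, agent, ingest, mesh, hub, core, bridge, index]
Visit sink → queue [store, worker, agent, ingest, mesh, hub, core, bridge, index]
Visit store → queue [worker, agent, ingest, mesh, hub, core, bridge, index]
Visit worker → queue [agent, ingest, mesh, hub, core, bridge, index]
Visit agent → queue [ingest, mesh, hub, core, bridge, index]
Visit ingest → queue [mesh, hub, core, bridge, index]
Visit mesh → queue [hub, core, bridge, index]
Visit hub → queue [core, bridge, index]
Visit core → queue [bridge, index]
Visit bridge → queue [index]
Visit index → queue []

ledger → auth → broker → gate → leaf → peer → relay → root → node → sink → store → worker → agent → ingest → mesh → hub → core → bridge → index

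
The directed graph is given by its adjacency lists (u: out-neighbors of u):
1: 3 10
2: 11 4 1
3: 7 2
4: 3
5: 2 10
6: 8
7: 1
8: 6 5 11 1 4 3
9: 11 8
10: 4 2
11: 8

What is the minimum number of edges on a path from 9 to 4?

2

Level 0: 9
Level 1: 8, 11
Level 2: 1, 3, 4, 5, 6
Level 3: 2, 7, 10
4 first appears at level 2.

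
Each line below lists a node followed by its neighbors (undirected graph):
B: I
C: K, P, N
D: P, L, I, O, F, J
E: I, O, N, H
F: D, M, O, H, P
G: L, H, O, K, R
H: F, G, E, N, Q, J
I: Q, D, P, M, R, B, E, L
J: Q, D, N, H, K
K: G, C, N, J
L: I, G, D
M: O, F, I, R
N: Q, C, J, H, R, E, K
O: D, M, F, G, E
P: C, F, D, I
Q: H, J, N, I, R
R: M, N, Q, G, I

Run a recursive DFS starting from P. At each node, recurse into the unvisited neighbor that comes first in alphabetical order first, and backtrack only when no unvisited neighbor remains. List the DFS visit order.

P, C, K, G, H, E, I, B, D, F, M, O, R, N, J, Q, L

Visit P
P → C
C → K
K → G
G → H
H → E
E → I
I → B
I → D
D → F
F → M
M → O
M → R
R → N
N → J
J → Q
D → L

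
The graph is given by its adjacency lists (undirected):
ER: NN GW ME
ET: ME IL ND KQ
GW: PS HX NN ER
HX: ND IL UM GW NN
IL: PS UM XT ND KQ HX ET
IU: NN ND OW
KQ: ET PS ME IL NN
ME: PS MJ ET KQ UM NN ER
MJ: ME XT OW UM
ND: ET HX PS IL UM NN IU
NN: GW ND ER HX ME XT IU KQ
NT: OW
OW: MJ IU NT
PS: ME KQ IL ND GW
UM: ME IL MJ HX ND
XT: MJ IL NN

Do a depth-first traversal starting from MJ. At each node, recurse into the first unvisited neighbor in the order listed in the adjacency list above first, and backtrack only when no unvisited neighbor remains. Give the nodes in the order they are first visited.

MJ → ME → PS → KQ → ET → IL → UM → HX → ND → NN → GW → ER → XT → IU → OW → NT

Visit MJ
MJ → ME
ME → PS
PS → KQ
KQ → ET
ET → IL
IL → UM
UM → HX
HX → ND
ND → NN
NN → GW
GW → ER
NN → XT
NN → IU
IU → OW
OW → NT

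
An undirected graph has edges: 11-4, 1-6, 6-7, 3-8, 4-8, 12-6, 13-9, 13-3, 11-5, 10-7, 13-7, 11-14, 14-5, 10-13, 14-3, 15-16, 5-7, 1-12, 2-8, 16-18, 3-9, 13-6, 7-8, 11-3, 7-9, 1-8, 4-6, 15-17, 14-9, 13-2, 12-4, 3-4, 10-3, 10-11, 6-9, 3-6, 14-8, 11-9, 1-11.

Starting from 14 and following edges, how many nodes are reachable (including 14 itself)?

14

BFS from 14 visits: 14, 11, 9, 8, 5, 3, 10, 4, 1, 13, 7, 6, 2, 12
Reachable nodes: 14 of 18 total.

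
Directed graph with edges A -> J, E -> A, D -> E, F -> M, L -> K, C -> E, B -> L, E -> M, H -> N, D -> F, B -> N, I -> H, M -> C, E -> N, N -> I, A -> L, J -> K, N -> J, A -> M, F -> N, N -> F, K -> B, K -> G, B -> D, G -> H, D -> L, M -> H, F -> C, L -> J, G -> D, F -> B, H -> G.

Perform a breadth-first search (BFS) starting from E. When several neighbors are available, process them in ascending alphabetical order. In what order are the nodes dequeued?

E → A → M → N → J → L → C → H → F → I → K → G → B → D

Visit E; enqueue A, M, N → queue [A, M, N]
Visit A; enqueue J, L → queue [M, N, J, L]
Visit M; enqueue C, H → queue [N, J, L, C, H]
Visit N; enqueue F, I → queue [J, L, C, H, F, I]
Visit J; enqueue K → queue [L, C, H, F, I, K]
Visit L → queue [C, H, F, I, K]
Visit C → queue [H, F, I, K]
Visit H; enqueue G → queue [F, I, K, G]
Visit F; enqueue B → queue [I, K, G, B]
Visit I → queue [K, G, B]
Visit K → queue [G, B]
Visit G; enqueue D → queue [B, D]
Visit B → queue [D]
Visit D → queue []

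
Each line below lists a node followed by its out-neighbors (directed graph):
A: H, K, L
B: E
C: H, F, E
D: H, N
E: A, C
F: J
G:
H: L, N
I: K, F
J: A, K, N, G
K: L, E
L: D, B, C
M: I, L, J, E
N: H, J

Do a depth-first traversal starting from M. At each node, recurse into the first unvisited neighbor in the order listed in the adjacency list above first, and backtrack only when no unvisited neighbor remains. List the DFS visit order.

Visit M
M → I
I → K
K → L
L → D
D → H
H → N
N → J
J → A
J → G
L → B
B → E
E → C
C → F

M, I, K, L, D, H, N, J, A, G, B, E, C, F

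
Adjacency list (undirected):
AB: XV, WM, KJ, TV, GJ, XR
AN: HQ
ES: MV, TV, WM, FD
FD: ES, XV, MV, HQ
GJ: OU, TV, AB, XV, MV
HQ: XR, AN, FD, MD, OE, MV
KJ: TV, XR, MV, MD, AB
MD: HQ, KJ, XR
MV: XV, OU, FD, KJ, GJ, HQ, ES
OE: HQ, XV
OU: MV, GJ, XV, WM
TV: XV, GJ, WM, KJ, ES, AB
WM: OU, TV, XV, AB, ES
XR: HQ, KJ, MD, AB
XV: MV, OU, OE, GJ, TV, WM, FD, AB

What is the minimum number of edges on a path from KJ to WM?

2

Level 0: KJ
Level 1: AB, MD, MV, TV, XR
Level 2: ES, FD, GJ, HQ, OU, WM, XV
Level 3: AN, OE
WM first appears at level 2.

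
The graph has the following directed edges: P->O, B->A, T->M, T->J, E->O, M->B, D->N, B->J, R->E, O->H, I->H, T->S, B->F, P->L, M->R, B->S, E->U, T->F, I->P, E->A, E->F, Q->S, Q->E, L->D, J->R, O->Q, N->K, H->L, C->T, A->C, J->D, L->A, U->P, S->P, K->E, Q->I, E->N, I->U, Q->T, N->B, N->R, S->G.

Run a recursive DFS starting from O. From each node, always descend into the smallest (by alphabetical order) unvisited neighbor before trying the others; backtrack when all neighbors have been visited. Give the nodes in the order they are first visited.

O H L A C T F J D N B S G P K E U R M Q I

Visit O
O → H
H → L
L → A
A → C
C → T
T → F
T → J
J → D
D → N
N → B
B → S
S → G
S → P
N → K
K → E
E → U
N → R
T → M
O → Q
Q → I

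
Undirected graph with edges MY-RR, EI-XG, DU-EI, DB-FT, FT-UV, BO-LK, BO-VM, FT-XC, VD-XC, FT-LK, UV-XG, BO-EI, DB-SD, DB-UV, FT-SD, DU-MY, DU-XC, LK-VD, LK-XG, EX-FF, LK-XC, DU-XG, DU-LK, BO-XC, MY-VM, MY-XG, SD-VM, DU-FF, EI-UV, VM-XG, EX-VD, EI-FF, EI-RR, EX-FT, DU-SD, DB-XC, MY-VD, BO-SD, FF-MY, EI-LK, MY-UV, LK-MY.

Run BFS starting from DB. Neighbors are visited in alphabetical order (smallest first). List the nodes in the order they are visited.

DB, FT, SD, UV, XC, EX, LK, BO, DU, VM, EI, MY, XG, VD, FF, RR

Visit DB; enqueue FT, SD, UV, XC → queue [FT, SD, UV, XC]
Visit FT; enqueue EX, LK → queue [SD, UV, XC, EX, LK]
Visit SD; enqueue BO, DU, VM → queue [UV, XC, EX, LK, BO, DU, VM]
Visit UV; enqueue EI, MY, XG → queue [XC, EX, LK, BO, DU, VM, EI, MY, XG]
Visit XC; enqueue VD → queue [EX, LK, BO, DU, VM, EI, MY, XG, VD]
Visit EX; enqueue FF → queue [LK, BO, DU, VM, EI, MY, XG, VD, FF]
Visit LK → queue [BO, DU, VM, EI, MY, XG, VD, FF]
Visit BO → queue [DU, VM, EI, MY, XG, VD, FF]
Visit DU → queue [VM, EI, MY, XG, VD, FF]
Visit VM → queue [EI, MY, XG, VD, FF]
Visit EI; enqueue RR → queue [MY, XG, VD, FF, RR]
Visit MY → queue [XG, VD, FF, RR]
Visit XG → queue [VD, FF, RR]
Visit VD → queue [FF, RR]
Visit FF → queue [RR]
Visit RR → queue []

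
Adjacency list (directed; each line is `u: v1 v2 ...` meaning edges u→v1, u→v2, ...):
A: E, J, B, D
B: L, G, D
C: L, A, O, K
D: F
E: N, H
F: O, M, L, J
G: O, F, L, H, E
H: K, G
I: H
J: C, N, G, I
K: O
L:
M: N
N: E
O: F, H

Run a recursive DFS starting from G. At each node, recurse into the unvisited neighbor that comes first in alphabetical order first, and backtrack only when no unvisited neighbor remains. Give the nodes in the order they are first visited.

Visit G
G → E
E → H
H → K
K → O
O → F
F → J
J → C
C → A
A → B
B → D
B → L
J → I
J → N
F → M

G, E, H, K, O, F, J, C, A, B, D, L, I, N, M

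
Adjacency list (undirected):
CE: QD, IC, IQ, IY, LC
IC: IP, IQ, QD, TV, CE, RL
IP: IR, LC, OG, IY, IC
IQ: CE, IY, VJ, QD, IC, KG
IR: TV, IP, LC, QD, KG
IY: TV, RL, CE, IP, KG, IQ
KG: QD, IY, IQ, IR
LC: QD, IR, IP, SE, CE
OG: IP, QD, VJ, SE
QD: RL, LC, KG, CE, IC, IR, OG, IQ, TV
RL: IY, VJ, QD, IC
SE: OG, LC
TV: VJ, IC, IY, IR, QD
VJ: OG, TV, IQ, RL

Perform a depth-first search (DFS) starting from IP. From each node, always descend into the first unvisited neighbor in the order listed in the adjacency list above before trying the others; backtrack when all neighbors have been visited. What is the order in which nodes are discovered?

Visit IP
IP → IR
IR → TV
TV → VJ
VJ → OG
OG → QD
QD → RL
RL → IY
IY → CE
CE → IC
IC → IQ
IQ → KG
CE → LC
LC → SE

IP -> IR -> TV -> VJ -> OG -> QD -> RL -> IY -> CE -> IC -> IQ -> KG -> LC -> SE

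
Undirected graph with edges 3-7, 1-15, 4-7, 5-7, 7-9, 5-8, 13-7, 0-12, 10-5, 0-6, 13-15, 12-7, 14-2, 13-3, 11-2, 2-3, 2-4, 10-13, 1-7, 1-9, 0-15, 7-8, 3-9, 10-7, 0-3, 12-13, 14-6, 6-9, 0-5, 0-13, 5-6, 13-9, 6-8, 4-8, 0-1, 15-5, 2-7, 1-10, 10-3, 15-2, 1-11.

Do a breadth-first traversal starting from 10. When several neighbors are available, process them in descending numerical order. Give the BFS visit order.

Visit 10; enqueue 13, 7, 5, 3, 1 → queue [13, 7, 5, 3, 1]
Visit 13; enqueue 15, 12, 9, 0 → queue [7, 5, 3, 1, 15, 12, 9, 0]
Visit 7; enqueue 8, 4, 2 → queue [5, 3, 1, 15, 12, 9, 0, 8, 4, 2]
Visit 5; enqueue 6 → queue [3, 1, 15, 12, 9, 0, 8, 4, 2, 6]
Visit 3 → queue [1, 15, 12, 9, 0, 8, 4, 2, 6]
Visit 1; enqueue 11 → queue [15, 12, 9, 0, 8, 4, 2, 6, 11]
Visit 15 → queue [12, 9, 0, 8, 4, 2, 6, 11]
Visit 12 → queue [9, 0, 8, 4, 2, 6, 11]
Visit 9 → queue [0, 8, 4, 2, 6, 11]
Visit 0 → queue [8, 4, 2, 6, 11]
Visit 8 → queue [4, 2, 6, 11]
Visit 4 → queue [2, 6, 11]
Visit 2; enqueue 14 → queue [6, 11, 14]
Visit 6 → queue [11, 14]
Visit 11 → queue [14]
Visit 14 → queue []

10, 13, 7, 5, 3, 1, 15, 12, 9, 0, 8, 4, 2, 6, 11, 14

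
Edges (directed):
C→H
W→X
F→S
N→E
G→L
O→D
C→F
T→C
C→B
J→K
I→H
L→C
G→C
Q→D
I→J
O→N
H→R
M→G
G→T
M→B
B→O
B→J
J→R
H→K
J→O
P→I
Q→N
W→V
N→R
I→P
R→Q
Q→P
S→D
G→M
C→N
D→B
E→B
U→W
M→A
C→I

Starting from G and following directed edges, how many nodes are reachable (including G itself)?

20

BFS from G visits: G, C, L, M, T, B, F, H, I, N, A, J, O, S, K, R, P, E, D, Q
Reachable nodes: 20 of 24 total.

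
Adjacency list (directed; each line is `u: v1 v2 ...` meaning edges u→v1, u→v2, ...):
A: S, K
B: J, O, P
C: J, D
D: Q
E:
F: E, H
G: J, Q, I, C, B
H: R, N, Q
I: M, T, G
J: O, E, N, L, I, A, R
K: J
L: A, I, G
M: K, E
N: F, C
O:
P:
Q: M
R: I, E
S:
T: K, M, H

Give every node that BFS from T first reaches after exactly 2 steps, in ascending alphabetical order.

E, J, N, Q, R

Level 0: T
Level 1: H, K, M
Level 2: E, J, N, Q, R
Level 3: A, C, F, I, L, O
Level 4: D, G, S
Level 5: B
Level 6: P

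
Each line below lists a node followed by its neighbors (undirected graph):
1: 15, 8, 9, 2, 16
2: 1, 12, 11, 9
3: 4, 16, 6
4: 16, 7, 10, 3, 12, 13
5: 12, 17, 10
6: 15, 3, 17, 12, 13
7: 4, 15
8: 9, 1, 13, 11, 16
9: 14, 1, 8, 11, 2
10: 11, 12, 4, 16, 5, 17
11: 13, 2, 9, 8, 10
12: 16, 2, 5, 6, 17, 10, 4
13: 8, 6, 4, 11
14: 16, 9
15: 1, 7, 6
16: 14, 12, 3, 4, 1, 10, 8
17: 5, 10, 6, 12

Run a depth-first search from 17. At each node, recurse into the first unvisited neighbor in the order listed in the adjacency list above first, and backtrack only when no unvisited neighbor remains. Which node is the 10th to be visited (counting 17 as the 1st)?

Visit 17
17 → 5
5 → 12
12 → 16
16 → 14
14 → 9
9 → 1
1 → 15
15 → 7
7 → 4
4 → 10
10 → 11
11 → 13
13 → 8
13 → 6
6 → 3
11 → 2

Visit order: 17, 5, 12, 16, 14, 9, 1, 15, 7, 4, 10, 11, 13, 8, 6, 3, 2

4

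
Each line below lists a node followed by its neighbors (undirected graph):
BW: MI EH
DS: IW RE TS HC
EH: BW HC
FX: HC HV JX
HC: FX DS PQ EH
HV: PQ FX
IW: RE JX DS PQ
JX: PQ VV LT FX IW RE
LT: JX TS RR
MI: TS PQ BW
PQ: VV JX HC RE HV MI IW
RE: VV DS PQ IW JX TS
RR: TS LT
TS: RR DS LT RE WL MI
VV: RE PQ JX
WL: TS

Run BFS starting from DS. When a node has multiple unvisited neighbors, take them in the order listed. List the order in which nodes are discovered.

DS IW RE TS HC JX PQ VV RR LT WL MI FX EH HV BW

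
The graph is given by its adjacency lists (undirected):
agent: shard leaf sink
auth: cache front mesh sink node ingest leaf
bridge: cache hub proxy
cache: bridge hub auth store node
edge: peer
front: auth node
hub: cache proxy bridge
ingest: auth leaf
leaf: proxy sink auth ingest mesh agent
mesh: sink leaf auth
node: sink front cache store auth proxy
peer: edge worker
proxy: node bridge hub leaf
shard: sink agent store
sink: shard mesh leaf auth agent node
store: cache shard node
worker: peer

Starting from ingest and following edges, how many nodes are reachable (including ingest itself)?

14

BFS from ingest visits: ingest, auth, leaf, cache, front, mesh, sink, node, proxy, agent, bridge, hub, store, shard
Reachable nodes: 14 of 17 total.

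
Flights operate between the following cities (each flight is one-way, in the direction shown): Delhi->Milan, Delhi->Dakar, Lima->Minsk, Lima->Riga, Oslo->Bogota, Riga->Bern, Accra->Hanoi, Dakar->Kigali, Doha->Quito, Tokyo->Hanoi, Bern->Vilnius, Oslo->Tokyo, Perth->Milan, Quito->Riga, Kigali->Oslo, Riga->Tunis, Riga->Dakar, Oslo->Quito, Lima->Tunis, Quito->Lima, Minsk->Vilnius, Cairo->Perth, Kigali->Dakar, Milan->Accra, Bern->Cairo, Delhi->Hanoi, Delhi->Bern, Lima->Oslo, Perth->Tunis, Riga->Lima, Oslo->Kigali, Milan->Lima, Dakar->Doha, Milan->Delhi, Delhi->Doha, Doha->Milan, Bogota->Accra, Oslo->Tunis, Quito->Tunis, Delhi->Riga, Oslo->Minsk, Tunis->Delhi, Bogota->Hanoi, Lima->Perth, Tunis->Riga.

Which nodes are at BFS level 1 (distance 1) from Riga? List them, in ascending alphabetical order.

Bern, Dakar, Lima, Tunis

Level 0: Riga
Level 1: Bern, Dakar, Lima, Tunis
Level 2: Cairo, Delhi, Doha, Kigali, Minsk, Oslo, Perth, Vilnius
Level 3: Bogota, Hanoi, Milan, Quito, Tokyo
Level 4: Accra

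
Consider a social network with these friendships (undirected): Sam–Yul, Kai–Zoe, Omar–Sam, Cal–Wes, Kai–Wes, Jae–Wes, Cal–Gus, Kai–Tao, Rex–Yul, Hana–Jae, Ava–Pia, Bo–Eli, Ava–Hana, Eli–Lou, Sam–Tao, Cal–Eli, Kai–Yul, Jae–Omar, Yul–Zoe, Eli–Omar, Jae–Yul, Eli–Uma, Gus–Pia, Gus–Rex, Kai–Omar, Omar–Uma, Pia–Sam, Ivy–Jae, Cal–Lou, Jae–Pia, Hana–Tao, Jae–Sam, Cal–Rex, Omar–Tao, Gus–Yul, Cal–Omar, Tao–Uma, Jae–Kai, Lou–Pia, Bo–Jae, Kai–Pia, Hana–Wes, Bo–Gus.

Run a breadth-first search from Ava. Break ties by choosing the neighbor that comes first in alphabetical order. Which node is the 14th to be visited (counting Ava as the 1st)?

Yul

Visit Ava; enqueue Hana, Pia → queue [Hana, Pia]
Visit Hana; enqueue Jae, Tao, Wes → queue [Pia, Jae, Tao, Wes]
Visit Pia; enqueue Gus, Kai, Lou, Sam → queue [Jae, Tao, Wes, Gus, Kai, Lou, Sam]
Visit Jae; enqueue Bo, Ivy, Omar, Yul → queue [Tao, Wes, Gus, Kai, Lou, Sam, Bo, Ivy, Omar, Yul]
Visit Tao; enqueue Uma → queue [Wes, Gus, Kai, Lou, Sam, Bo, Ivy, Omar, Yul, Uma]
Visit Wes; enqueue Cal → queue [Gus, Kai, Lou, Sam, Bo, Ivy, Omar, Yul, Uma, Cal]
Visit Gus; enqueue Rex → queue [Kai, Lou, Sam, Bo, Ivy, Omar, Yul, Uma, Cal, Rex]
Visit Kai; enqueue Zoe → queue [Lou, Sam, Bo, Ivy, Omar, Yul, Uma, Cal, Rex, Zoe]
Visit Lou; enqueue Eli → queue [Sam, Bo, Ivy, Omar, Yul, Uma, Cal, Rex, Zoe, Eli]
Visit Sam → queue [Bo, Ivy, Omar, Yul, Uma, Cal, Rex, Zoe, Eli]
Visit Bo → queue [Ivy, Omar, Yul, Uma, Cal, Rex, Zoe, Eli]
Visit Ivy → queue [Omar, Yul, Uma, Cal, Rex, Zoe, Eli]
Visit Omar → queue [Yul, Uma, Cal, Rex, Zoe, Eli]
Visit Yul → queue [Uma, Cal, Rex, Zoe, Eli]
Visit Uma → queue [Cal, Rex, Zoe, Eli]
Visit Cal → queue [Rex, Zoe, Eli]
Visit Rex → queue [Zoe, Eli]
Visit Zoe → queue [Eli]
Visit Eli → queue []

Visit order: Ava, Hana, Pia, Jae, Tao, Wes, Gus, Kai, Lou, Sam, Bo, Ivy, Omar, Yul, Uma, Cal, Rex, Zoe, Eli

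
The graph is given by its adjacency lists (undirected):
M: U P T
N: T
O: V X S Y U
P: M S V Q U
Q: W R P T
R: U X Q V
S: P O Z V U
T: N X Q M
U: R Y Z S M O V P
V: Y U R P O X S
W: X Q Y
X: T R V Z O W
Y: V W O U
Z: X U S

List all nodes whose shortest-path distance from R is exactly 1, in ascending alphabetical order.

Q, U, V, X

Level 0: R
Level 1: Q, U, V, X
Level 2: M, O, P, S, T, W, Y, Z
Level 3: N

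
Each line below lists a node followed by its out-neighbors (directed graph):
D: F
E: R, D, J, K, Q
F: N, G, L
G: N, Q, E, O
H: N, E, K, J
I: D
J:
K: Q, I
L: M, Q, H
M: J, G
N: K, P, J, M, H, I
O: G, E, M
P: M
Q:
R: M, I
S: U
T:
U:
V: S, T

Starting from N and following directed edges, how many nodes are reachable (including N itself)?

15

BFS from N visits: N, K, P, J, M, H, I, Q, G, E, D, O, R, F, L
Reachable nodes: 15 of 19 total.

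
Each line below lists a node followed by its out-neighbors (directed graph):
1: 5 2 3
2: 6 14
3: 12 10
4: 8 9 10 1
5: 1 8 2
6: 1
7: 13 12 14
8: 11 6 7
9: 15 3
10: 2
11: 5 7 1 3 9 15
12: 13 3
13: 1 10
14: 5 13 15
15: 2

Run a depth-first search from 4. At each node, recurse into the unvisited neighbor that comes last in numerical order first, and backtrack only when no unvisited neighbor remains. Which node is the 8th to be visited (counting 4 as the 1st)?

5

Visit 4
4 → 10
10 → 2
2 → 14
14 → 15
14 → 13
13 → 1
1 → 5
5 → 8
8 → 11
11 → 9
9 → 3
3 → 12
11 → 7
8 → 6

Visit order: 4, 10, 2, 14, 15, 13, 1, 5, 8, 11, 9, 3, 12, 7, 6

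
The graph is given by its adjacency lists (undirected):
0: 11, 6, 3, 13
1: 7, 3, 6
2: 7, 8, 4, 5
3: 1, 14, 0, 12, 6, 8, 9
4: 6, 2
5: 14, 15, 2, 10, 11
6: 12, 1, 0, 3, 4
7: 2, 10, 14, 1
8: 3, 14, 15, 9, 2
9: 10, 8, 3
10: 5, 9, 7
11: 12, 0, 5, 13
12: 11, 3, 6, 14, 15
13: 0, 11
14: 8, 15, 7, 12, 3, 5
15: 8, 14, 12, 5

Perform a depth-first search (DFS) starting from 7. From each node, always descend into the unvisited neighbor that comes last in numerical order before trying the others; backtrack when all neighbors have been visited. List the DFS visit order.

Visit 7
7 → 14
14 → 15
15 → 12
12 → 11
11 → 13
13 → 0
0 → 6
6 → 4
4 → 2
2 → 8
8 → 9
9 → 10
10 → 5
9 → 3
3 → 1

7, 14, 15, 12, 11, 13, 0, 6, 4, 2, 8, 9, 10, 5, 3, 1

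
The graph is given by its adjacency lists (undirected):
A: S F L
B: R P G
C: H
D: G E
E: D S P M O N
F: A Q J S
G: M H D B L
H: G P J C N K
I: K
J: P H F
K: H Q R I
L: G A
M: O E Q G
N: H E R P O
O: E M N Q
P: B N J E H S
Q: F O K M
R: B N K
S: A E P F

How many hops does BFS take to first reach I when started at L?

Level 0: L
Level 1: A, G
Level 2: B, D, F, H, M, S
Level 3: C, E, J, K, N, O, P, Q, R
Level 4: I
I first appears at level 4.

4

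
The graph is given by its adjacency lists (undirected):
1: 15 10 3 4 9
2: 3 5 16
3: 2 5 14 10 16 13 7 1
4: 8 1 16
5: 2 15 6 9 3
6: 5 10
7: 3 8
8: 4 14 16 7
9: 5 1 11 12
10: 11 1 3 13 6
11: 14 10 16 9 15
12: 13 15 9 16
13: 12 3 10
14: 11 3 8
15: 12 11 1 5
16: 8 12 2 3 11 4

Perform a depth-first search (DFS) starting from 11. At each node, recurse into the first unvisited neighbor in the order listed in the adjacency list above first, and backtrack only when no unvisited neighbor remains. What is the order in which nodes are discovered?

11, 14, 3, 2, 5, 15, 12, 13, 10, 1, 4, 8, 16, 7, 9, 6

Visit 11
11 → 14
14 → 3
3 → 2
2 → 5
5 → 15
15 → 12
12 → 13
13 → 10
10 → 1
1 → 4
4 → 8
8 → 16
8 → 7
1 → 9
10 → 6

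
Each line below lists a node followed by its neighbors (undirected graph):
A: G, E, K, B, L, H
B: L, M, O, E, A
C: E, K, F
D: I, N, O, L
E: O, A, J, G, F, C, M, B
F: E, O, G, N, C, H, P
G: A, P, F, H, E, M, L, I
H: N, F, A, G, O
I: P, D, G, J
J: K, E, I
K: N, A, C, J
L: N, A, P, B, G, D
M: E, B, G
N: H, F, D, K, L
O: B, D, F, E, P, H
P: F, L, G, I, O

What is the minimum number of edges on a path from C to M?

Level 0: C
Level 1: E, F, K
Level 2: A, B, G, H, J, M, N, O, P
Level 3: D, I, L
M first appears at level 2.

2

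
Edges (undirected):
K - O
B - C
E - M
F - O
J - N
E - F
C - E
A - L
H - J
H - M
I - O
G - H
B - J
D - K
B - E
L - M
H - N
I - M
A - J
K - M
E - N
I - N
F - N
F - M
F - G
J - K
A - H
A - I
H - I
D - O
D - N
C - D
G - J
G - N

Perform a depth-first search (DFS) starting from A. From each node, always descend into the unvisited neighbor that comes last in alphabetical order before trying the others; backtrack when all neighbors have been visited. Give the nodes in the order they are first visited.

Visit A
A → L
L → M
M → K
K → O
O → I
I → N
N → J
J → H
H → G
G → F
F → E
E → C
C → D
C → B

A → L → M → K → O → I → N → J → H → G → F → E → C → D → B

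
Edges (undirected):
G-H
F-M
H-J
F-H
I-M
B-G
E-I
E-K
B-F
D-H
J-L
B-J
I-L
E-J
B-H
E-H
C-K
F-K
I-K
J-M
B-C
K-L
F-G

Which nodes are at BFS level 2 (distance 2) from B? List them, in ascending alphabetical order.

Level 0: B
Level 1: C, F, G, H, J
Level 2: D, E, K, L, M
Level 3: I

D, E, K, L, M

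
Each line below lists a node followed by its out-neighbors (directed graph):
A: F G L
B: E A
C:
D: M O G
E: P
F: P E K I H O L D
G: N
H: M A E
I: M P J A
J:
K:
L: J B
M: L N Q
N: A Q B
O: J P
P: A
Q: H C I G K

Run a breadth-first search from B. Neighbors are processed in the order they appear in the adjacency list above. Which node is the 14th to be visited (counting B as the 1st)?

J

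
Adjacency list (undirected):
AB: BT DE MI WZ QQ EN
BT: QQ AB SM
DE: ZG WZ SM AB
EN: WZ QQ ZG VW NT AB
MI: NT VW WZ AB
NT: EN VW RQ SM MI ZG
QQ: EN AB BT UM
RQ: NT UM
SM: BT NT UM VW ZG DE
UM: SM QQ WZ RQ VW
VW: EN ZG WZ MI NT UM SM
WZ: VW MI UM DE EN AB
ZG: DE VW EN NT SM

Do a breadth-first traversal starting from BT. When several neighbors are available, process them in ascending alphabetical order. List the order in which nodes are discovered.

Visit BT; enqueue AB, QQ, SM → queue [AB, QQ, SM]
Visit AB; enqueue DE, EN, MI, WZ → queue [QQ, SM, DE, EN, MI, WZ]
Visit QQ; enqueue UM → queue [SM, DE, EN, MI, WZ, UM]
Visit SM; enqueue NT, VW, ZG → queue [DE, EN, MI, WZ, UM, NT, VW, ZG]
Visit DE → queue [EN, MI, WZ, UM, NT, VW, ZG]
Visit EN → queue [MI, WZ, UM, NT, VW, ZG]
Visit MI → queue [WZ, UM, NT, VW, ZG]
Visit WZ → queue [UM, NT, VW, ZG]
Visit UM; enqueue RQ → queue [NT, VW, ZG, RQ]
Visit NT → queue [VW, ZG, RQ]
Visit VW → queue [ZG, RQ]
Visit ZG → queue [RQ]
Visit RQ → queue []

BT -> AB -> QQ -> SM -> DE -> EN -> MI -> WZ -> UM -> NT -> VW -> ZG -> RQ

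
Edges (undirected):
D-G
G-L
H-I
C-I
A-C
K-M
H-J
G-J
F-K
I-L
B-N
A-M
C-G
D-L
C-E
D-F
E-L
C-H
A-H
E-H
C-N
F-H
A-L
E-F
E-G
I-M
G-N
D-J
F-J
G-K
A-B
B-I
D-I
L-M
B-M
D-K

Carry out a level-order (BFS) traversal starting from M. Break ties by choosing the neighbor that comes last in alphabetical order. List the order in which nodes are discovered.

M → L → K → I → B → A → G → E → D → F → H → C → N → J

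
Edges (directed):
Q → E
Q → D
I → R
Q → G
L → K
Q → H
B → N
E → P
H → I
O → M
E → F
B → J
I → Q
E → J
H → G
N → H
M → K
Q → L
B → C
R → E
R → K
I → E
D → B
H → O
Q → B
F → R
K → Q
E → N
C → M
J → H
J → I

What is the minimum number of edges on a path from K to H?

Level 0: K
Level 1: Q
Level 2: B, D, E, G, H, L
Level 3: C, F, I, J, N, O, P
Level 4: M, R
H first appears at level 2.

2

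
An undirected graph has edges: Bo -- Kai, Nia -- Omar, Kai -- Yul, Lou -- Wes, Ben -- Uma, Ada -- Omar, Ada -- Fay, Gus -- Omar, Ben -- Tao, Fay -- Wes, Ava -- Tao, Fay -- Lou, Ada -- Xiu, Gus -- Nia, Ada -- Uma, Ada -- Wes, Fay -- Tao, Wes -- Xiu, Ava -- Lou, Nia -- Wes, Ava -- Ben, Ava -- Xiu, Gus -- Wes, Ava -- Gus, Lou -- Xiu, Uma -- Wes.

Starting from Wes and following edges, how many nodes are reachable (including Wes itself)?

12

BFS from Wes visits: Wes, Xiu, Uma, Nia, Lou, Gus, Fay, Ada, Ava, Ben, Omar, Tao
Reachable nodes: 12 of 15 total.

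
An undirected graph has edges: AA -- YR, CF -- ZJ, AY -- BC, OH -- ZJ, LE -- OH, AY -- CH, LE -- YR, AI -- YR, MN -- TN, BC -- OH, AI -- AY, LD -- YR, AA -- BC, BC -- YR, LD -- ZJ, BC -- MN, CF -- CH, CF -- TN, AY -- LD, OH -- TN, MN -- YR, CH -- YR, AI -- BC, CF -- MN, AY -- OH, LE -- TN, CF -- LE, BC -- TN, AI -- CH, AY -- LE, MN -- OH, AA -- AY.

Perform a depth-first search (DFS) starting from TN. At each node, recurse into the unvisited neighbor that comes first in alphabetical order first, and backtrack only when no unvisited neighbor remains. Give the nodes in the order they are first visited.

TN, BC, AA, AY, AI, CH, CF, LE, OH, MN, YR, LD, ZJ

Visit TN
TN → BC
BC → AA
AA → AY
AY → AI
AI → CH
CH → CF
CF → LE
LE → OH
OH → MN
MN → YR
YR → LD
LD → ZJ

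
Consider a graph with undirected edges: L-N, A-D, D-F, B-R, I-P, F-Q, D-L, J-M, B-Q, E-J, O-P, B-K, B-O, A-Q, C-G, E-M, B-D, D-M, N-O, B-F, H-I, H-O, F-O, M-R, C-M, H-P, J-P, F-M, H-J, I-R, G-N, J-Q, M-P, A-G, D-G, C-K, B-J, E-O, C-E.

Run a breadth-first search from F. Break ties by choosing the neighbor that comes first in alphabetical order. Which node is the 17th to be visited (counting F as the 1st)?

Visit F; enqueue B, D, M, O, Q → queue [B, D, M, O, Q]
Visit B; enqueue J, K, R → queue [D, M, O, Q, J, K, R]
Visit D; enqueue A, G, L → queue [M, O, Q, J, K, R, A, G, L]
Visit M; enqueue C, E, P → queue [O, Q, J, K, R, A, G, L, C, E, P]
Visit O; enqueue H, N → queue [Q, J, K, R, A, G, L, C, E, P, H, N]
Visit Q → queue [J, K, R, A, G, L, C, E, P, H, N]
Visit J → queue [K, R, A, G, L, C, E, P, H, N]
Visit K → queue [R, A, G, L, C, E, P, H, N]
Visit R; enqueue I → queue [A, G, L, C, E, P, H, N, I]
Visit A → queue [G, L, C, E, P, H, N, I]
Visit G → queue [L, C, E, P, H, N, I]
Visit L → queue [C, E, P, H, N, I]
Visit C → queue [E, P, H, N, I]
Visit E → queue [P, H, N, I]
Visit P → queue [H, N, I]
Visit H → queue [N, I]
Visit N → queue [I]
Visit I → queue []

Visit order: F, B, D, M, O, Q, J, K, R, A, G, L, C, E, P, H, N, I

N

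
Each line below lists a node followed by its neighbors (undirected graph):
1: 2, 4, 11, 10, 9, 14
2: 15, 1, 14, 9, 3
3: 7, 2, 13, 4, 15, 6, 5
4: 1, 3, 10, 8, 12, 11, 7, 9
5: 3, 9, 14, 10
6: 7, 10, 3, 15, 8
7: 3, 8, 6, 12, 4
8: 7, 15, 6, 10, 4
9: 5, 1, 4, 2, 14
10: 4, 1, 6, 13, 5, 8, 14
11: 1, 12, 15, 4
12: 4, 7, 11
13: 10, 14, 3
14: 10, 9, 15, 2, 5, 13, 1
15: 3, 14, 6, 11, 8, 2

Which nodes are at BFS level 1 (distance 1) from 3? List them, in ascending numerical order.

2, 4, 5, 6, 7, 13, 15

Level 0: 3
Level 1: 2, 4, 5, 6, 7, 13, 15
Level 2: 1, 8, 9, 10, 11, 12, 14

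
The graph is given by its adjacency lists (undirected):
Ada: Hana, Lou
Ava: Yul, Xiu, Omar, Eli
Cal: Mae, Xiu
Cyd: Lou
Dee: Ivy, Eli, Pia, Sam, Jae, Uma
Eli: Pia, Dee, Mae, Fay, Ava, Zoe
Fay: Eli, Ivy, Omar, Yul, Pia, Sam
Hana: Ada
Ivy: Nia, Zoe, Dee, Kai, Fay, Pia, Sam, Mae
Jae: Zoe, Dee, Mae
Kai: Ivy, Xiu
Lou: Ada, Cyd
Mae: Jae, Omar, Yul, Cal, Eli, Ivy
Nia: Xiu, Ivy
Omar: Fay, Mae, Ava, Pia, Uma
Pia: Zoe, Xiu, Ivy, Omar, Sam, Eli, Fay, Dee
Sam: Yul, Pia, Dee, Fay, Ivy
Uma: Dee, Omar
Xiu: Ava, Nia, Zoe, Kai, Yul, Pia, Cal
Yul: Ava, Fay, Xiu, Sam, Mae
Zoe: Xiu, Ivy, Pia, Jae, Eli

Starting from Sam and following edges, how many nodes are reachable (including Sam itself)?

BFS from Sam visits: Sam, Yul, Pia, Dee, Fay, Ivy, Ava, Xiu, Mae, Zoe, Omar, Eli, Jae, Uma, Nia, Kai, Cal
Reachable nodes: 17 of 21 total.

17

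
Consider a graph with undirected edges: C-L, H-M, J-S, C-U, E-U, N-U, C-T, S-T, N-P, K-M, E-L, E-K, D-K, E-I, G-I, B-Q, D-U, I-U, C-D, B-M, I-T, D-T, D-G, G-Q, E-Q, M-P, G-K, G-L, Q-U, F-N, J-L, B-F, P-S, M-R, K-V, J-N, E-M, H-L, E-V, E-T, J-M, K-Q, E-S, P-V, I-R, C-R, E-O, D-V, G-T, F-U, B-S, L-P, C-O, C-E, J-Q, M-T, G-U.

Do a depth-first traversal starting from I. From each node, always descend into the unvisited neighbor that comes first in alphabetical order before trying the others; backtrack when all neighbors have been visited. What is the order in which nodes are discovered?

I, E, C, D, G, K, M, B, F, N, J, L, H, P, S, T, V, Q, U, R, O

Visit I
I → E
E → C
C → D
D → G
G → K
K → M
M → B
B → F
F → N
N → J
J → L
L → H
L → P
P → S
S → T
P → V
J → Q
Q → U
M → R
C → O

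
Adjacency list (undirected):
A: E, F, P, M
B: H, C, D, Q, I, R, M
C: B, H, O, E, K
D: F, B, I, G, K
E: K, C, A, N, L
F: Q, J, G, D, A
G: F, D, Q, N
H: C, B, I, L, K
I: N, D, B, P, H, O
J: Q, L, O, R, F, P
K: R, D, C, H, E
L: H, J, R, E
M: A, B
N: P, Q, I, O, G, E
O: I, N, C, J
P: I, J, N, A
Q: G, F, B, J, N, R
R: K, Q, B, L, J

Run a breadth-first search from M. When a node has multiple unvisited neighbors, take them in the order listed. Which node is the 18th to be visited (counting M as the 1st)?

O

Visit M; enqueue A, B → queue [A, B]
Visit A; enqueue E, F, P → queue [B, E, F, P]
Visit B; enqueue H, C, D, Q, I, R → queue [E, F, P, H, C, D, Q, I, R]
Visit E; enqueue K, N, L → queue [F, P, H, C, D, Q, I, R, K, N, L]
Visit F; enqueue J, G → queue [P, H, C, D, Q, I, R, K, N, L, J, G]
Visit P → queue [H, C, D, Q, I, R, K, N, L, J, G]
Visit H → queue [C, D, Q, I, R, K, N, L, J, G]
Visit C; enqueue O → queue [D, Q, I, R, K, N, L, J, G, O]
Visit D → queue [Q, I, R, K, N, L, J, G, O]
Visit Q → queue [I, R, K, N, L, J, G, O]
Visit I → queue [R, K, N, L, J, G, O]
Visit R → queue [K, N, L, J, G, O]
Visit K → queue [N, L, J, G, O]
Visit N → queue [L, J, G, O]
Visit L → queue [J, G, O]
Visit J → queue [G, O]
Visit G → queue [O]
Visit O → queue []

Visit order: M, A, B, E, F, P, H, C, D, Q, I, R, K, N, L, J, G, O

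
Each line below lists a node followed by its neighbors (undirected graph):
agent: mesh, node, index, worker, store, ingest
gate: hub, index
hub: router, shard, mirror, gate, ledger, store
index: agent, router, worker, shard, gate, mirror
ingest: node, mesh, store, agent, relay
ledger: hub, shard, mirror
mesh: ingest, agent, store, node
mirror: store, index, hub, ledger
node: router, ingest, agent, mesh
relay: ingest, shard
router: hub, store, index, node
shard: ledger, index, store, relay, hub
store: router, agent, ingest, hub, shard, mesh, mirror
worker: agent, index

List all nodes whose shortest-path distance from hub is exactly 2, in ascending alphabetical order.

Level 0: hub
Level 1: gate, ledger, mirror, router, shard, store
Level 2: agent, index, ingest, mesh, node, relay
Level 3: worker

agent, index, ingest, mesh, node, relay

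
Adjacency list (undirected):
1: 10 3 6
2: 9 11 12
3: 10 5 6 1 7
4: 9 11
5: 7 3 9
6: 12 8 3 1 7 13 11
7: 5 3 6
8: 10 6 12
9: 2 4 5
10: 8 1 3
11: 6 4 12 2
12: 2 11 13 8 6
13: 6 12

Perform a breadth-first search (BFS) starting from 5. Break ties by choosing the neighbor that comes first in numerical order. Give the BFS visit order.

5 3 7 9 1 6 10 2 4 8 11 12 13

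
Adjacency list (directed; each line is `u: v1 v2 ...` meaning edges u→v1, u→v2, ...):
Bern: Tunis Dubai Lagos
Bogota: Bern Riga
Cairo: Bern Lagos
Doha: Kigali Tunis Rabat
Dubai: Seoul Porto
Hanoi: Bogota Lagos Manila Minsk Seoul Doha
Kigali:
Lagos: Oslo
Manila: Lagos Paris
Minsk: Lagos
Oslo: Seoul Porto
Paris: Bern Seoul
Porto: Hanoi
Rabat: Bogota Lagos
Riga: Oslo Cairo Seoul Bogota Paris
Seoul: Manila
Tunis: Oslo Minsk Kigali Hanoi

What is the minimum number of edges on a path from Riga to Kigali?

4

Level 0: Riga
Level 1: Bogota, Cairo, Oslo, Paris, Seoul
Level 2: Bern, Lagos, Manila, Porto
Level 3: Dubai, Hanoi, Tunis
Level 4: Doha, Kigali, Minsk
Level 5: Rabat
Kigali first appears at level 4.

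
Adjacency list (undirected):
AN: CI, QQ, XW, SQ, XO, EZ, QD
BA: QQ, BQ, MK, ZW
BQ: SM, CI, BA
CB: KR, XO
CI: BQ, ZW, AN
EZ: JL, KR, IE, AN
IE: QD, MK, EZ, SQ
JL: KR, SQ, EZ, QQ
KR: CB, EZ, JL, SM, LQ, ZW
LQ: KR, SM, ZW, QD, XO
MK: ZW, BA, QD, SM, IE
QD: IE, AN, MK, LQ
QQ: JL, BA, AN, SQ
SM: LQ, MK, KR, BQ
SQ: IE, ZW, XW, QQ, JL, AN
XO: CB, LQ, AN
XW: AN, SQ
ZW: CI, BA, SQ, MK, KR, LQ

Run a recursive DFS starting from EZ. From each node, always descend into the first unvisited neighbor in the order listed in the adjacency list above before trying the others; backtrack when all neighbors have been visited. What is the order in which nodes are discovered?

Visit EZ
EZ → JL
JL → KR
KR → CB
CB → XO
XO → LQ
LQ → SM
SM → MK
MK → ZW
ZW → CI
CI → BQ
BQ → BA
BA → QQ
QQ → AN
AN → XW
XW → SQ
SQ → IE
IE → QD

EZ JL KR CB XO LQ SM MK ZW CI BQ BA QQ AN XW SQ IE QD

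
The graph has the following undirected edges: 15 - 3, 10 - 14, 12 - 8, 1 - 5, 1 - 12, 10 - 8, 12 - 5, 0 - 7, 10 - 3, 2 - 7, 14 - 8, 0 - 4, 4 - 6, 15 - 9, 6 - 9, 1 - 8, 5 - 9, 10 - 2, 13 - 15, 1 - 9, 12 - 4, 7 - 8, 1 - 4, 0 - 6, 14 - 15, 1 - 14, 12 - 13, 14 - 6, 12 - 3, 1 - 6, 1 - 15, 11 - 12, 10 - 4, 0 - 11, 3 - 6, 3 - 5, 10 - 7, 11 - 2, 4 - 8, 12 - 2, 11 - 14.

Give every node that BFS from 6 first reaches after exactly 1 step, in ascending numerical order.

0, 1, 3, 4, 9, 14

Level 0: 6
Level 1: 0, 1, 3, 4, 9, 14
Level 2: 5, 7, 8, 10, 11, 12, 15
Level 3: 2, 13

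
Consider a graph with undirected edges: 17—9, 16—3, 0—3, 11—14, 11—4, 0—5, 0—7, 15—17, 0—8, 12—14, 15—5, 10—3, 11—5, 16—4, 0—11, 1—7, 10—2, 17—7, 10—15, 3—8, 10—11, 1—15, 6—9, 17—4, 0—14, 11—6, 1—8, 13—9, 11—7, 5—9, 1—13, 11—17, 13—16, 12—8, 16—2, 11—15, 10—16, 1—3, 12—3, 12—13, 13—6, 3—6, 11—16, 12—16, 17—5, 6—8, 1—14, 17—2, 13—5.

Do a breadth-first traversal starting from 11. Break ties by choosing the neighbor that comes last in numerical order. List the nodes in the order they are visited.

Visit 11; enqueue 17, 16, 15, 14, 10, 7, 6, 5, 4, 0 → queue [17, 16, 15, 14, 10, 7, 6, 5, 4, 0]
Visit 17; enqueue 9, 2 → queue [16, 15, 14, 10, 7, 6, 5, 4, 0, 9, 2]
Visit 16; enqueue 13, 12, 3 → queue [15, 14, 10, 7, 6, 5, 4, 0, 9, 2, 13, 12, 3]
Visit 15; enqueue 1 → queue [14, 10, 7, 6, 5, 4, 0, 9, 2, 13, 12, 3, 1]
Visit 14 → queue [10, 7, 6, 5, 4, 0, 9, 2, 13, 12, 3, 1]
Visit 10 → queue [7, 6, 5, 4, 0, 9, 2, 13, 12, 3, 1]
Visit 7 → queue [6, 5, 4, 0, 9, 2, 13, 12, 3, 1]
Visit 6; enqueue 8 → queue [5, 4, 0, 9, 2, 13, 12, 3, 1, 8]
Visit 5 → queue [4, 0, 9, 2, 13, 12, 3, 1, 8]
Visit 4 → queue [0, 9, 2, 13, 12, 3, 1, 8]
Visit 0 → queue [9, 2, 13, 12, 3, 1, 8]
Visit 9 → queue [2, 13, 12, 3, 1, 8]
Visit 2 → queue [13, 12, 3, 1, 8]
Visit 13 → queue [12, 3, 1, 8]
Visit 12 → queue [3, 1, 8]
Visit 3 → queue [1, 8]
Visit 1 → queue [8]
Visit 8 → queue []

11 17 16 15 14 10 7 6 5 4 0 9 2 13 12 3 1 8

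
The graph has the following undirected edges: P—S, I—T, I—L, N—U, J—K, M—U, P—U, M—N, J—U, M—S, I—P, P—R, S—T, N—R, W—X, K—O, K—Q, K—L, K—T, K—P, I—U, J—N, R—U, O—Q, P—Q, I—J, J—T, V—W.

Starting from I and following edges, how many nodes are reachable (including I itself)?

BFS from I visits: I, U, T, P, L, J, R, N, M, S, K, Q, O
Reachable nodes: 13 of 16 total.

13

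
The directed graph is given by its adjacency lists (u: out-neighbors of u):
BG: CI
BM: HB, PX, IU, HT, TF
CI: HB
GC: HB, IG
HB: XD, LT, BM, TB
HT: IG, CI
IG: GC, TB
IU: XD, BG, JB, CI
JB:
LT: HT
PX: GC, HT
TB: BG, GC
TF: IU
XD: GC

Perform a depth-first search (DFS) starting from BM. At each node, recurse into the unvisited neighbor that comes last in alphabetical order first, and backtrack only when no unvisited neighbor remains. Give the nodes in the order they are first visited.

BM TF IU XD GC IG TB BG CI HB LT HT JB PX

Visit BM
BM → TF
TF → IU
IU → XD
XD → GC
GC → IG
IG → TB
TB → BG
BG → CI
CI → HB
HB → LT
LT → HT
IU → JB
BM → PX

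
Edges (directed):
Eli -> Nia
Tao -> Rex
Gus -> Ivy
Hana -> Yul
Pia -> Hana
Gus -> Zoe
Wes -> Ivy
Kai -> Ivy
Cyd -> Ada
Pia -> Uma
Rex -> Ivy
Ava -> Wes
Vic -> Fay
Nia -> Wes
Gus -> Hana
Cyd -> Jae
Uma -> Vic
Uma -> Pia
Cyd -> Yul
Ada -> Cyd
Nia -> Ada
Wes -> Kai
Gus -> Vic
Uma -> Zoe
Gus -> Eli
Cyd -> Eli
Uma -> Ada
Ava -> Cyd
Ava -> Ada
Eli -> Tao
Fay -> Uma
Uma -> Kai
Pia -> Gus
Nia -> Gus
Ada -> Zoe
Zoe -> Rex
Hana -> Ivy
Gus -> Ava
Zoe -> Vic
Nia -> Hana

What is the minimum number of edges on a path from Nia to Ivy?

Level 0: Nia
Level 1: Ada, Gus, Hana, Wes
Level 2: Ava, Cyd, Eli, Ivy, Kai, Vic, Yul, Zoe
Level 3: Fay, Jae, Rex, Tao
Level 4: Uma
Level 5: Pia
Ivy first appears at level 2.

2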